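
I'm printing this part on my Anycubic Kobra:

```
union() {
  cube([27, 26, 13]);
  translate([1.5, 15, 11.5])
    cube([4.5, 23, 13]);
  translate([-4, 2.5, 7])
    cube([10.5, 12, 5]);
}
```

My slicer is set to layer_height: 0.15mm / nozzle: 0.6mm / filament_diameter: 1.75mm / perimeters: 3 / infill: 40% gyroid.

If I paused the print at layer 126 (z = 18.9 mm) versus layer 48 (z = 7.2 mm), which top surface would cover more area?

Layer 126 (z = 18.9): the cube is not intersected at this z (z outside [0, 13]); the 4.5×23 cube at (1.5, 15) contributes its full rectangle (area 103.50 mm²); the cube at (-4, 2.5) is not intersected at this z (z outside [7, 12]); Combining (union): only the 4.5×23 cube at (1.5, 15) is present, so the union is just that shape — area = 103.50 mm². So its area = 103.50 mm². Layer 48 (z = 7.2): the cube (footprint 27×26) is included at this height (area 702.00 mm²); the cube at (1.5, 15) is absent (z outside [11.5, 24.5]); the cube at (-4, 2.5) is present — its section is the full 10.5×12 rectangle (area 126.00 mm²); Combining (union): the regions partially overlap — summed areas 828.00 mm² minus the doubly-counted overlap 78.00 mm² gives 750.00 mm² — area = 750.00 mm². So its area = 750.00 mm². Layer 48 is larger (750.00 vs 103.50 mm²).

layer 48 (z = 7.2 mm)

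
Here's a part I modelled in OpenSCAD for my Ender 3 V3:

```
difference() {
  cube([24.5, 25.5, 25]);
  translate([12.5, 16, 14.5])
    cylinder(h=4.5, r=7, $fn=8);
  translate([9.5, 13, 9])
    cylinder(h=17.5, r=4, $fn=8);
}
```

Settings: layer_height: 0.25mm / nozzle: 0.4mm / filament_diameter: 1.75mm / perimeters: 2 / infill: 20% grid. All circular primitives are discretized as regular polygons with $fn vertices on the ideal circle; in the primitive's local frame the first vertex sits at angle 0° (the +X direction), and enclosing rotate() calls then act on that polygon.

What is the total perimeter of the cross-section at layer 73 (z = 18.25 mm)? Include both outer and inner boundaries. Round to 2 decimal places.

At z = 18.25 mm: the cube is present — its section is the full 24.5×25.5 rectangle (perimeter 100.00 mm); the cylinder at (12.5, 16): section is a regular 8-gon, circumradius r=7 (perimeter = 2·8·7.000·sin(180°/8) = 42.86 mm); the r=4 cylinder at (9.5, 13) gives a regular 8-gon of circumradius 4 (constant along its height) (perimeter = 2·8·4.000·sin(180°/8) = 24.49 mm); Taking the first minus the rest: starting from the 24.5×25.5 cube, the r=7 cylinder at (12.5, 16) lies wholly inside it (removes its full 138.59 mm² and its 42.86 mm outline becomes a hole wall); the r=4 cylinder at (9.5, 13) partially overlaps it — only the 7.80 mm² overlap (of its 45.25 mm²) is removed, clipping the outline — boundary (outer + 1 inner loop) = 144.76 mm. Overall, the cross-section is one region with 1 hole. Total boundary length (outer + inner) = 144.76 mm.

144.76 mm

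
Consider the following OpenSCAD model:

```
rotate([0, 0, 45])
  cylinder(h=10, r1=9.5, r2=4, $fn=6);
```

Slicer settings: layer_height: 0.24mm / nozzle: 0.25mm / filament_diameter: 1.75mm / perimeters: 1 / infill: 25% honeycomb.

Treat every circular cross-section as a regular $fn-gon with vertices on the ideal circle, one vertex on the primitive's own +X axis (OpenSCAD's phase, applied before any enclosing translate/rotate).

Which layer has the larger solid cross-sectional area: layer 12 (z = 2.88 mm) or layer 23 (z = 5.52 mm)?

Layer 12 (z = 2.88): the cone contributes a regular 6-gon of circumradius 7.916 (interpolated between r1=9.5 and r2=4 at t=0.288) (area = (6/2)·7.916²·sin(360°/6) = 162.80 mm²); (rotated 45° about Z; rotation is an isometry so areas/perimeters/island counts are preserved). So its area = 162.80 mm². Layer 23 (z = 5.52): the cone (r1=9.5→r2=4) has section circumradius 6.464 here — a regular 6-gon (area = (6/2)·6.464²·sin(360°/6) = 108.56 mm²); (rotated 45° about Z; rotation is an isometry so areas/perimeters/island counts are preserved). So its area = 108.56 mm². Layer 12 is larger (162.80 vs 108.56 mm²).

layer 12 (z = 2.88 mm)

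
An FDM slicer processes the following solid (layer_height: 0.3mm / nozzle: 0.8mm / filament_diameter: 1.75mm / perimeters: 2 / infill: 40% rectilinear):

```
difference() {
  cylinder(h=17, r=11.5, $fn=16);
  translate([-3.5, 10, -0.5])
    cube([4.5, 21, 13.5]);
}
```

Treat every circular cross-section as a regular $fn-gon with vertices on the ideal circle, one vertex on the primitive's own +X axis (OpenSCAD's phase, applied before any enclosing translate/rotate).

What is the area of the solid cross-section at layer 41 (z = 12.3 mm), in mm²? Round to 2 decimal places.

399.45 mm²

At z = 12.3 mm: the cylinder: section is a regular 16-gon, circumradius r=11.5 (area = (16/2)·11.500²·sin(360°/16) = 404.88 mm²); the cube at (-3.5, 10) is present — its section is the full 4.5×21 rectangle (area 94.50 mm²); Taking the first minus the rest: starting from the r=11.5 cylinder (404.88 mm²), the 4.5×21 cube at (-3.5, 10) partially overlaps it — only the 5.43 mm² overlap (of its 94.50 mm²) is removed, clipping the outline — area = 399.45 mm². Overall, the cross-section is a single solid region. Net area = 399.45 mm².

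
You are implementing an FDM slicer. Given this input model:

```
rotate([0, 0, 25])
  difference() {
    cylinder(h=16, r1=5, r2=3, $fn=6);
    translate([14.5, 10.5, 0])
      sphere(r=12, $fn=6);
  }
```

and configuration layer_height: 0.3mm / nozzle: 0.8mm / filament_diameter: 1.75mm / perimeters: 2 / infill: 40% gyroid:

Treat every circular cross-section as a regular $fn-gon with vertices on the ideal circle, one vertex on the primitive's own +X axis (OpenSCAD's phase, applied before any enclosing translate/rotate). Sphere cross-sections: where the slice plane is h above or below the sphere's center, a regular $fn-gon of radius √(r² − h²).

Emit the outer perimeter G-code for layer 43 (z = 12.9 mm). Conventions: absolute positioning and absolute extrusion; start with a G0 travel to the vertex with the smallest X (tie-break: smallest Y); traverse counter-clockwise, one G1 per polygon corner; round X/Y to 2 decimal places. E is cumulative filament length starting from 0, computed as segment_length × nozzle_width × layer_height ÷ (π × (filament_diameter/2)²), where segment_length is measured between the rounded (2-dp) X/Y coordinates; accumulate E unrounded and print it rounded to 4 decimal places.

At z = 12.9 mm: the cone contributes a regular 6-gon of circumradius 3.388 (interpolated between r1=5 and r2=3 at t=0.806); the sphere at (14.5, 10.5) is not intersected at this z (|z−center|=12.900 > r=12); Subtracting the remaining from the first: none of the subtracted shapes is present at this height, so the cone is unchanged — 1 connected region; (rotated 25° about Z; rotation is an isometry so areas/perimeters/island counts are preserved). The outline is a single polygon with 6 vertices. Extrusion per mm of travel: 0.8 × 0.3 / (π × 0.875²) = 0.099780. Accumulating E over each segment gives final E = 2.0259.

G0 X-3.07 Y-1.43 Z12.90
G1 X-0.30 Y-3.37 E0.3374
G1 X2.77 Y-1.94 E0.6754
G1 X3.07 Y1.43 E1.0130
G1 X0.30 Y3.37 E1.3504
G1 X-2.77 Y1.94 E1.6883
G1 X-3.07 Y-1.43 E2.0259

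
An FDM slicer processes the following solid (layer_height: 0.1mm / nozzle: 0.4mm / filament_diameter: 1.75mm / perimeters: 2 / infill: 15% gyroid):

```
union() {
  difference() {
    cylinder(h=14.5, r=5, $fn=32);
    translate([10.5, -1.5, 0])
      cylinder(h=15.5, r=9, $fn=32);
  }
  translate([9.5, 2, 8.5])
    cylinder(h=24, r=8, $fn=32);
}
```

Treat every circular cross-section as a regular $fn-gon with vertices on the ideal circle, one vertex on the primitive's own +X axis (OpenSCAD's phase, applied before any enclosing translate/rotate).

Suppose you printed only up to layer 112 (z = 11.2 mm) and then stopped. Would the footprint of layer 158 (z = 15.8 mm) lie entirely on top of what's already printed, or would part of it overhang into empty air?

entirely on top

Compare the two slices. At z = 11.2: the cylinder: section is a regular 32-gon, circumradius r=5 (area = (32/2)·5.000²·sin(360°/32) = 78.04 mm²); the cylinder at (10.5, -1.5): section is a regular 32-gon, circumradius r=9 (area = (32/2)·9.000²·sin(360°/32) = 252.84 mm²); Taking the first minus the rest: starting from the r=5 cylinder (78.04 mm²), the r=9 cylinder at (10.5, -1.5) partially overlaps it — only the 19.58 mm² overlap (of its 252.84 mm²) is removed, clipping the outline — area = 58.46 mm²; the cylinder at (9.5, 2): section is a regular 32-gon, circumradius r=8 (area = (32/2)·8.000²·sin(360°/32) = 199.77 mm²); Taking the union: the regions partially overlap — summed areas 258.23 mm² minus the doubly-counted overlap 3.25 mm² gives 254.98 mm² — area = 254.98 mm². At z = 15.8: the cylinder is absent (z outside [0, 14.5]); the cylinder at (10.5, -1.5) is not intersected at this z (z outside [0, 15.5]); Subtracting the remaining from the first: the first operand is absent here, so nothing remains; the cylinder at (9.5, 2): section is a regular 32-gon, circumradius r=8 (area = (32/2)·8.000²·sin(360°/32) = 199.77 mm²); Merging all regions: only the r=8 cylinder at (9.5, 2) is present, so the union is just that shape — area = 199.77 mm². Checking containment: the cross-section at z = 15.8 is a subset of the cross-section at z = 11.2.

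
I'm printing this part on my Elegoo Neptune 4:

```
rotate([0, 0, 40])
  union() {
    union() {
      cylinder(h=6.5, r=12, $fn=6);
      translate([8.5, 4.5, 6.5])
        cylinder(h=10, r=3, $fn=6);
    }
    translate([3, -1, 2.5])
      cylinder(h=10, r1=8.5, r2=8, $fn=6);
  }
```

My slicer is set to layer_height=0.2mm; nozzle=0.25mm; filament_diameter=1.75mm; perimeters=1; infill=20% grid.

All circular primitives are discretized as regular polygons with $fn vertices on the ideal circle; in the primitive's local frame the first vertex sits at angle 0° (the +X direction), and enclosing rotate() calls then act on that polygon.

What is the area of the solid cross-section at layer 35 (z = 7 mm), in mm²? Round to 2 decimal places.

191.81 mm²

At z = 7 mm: the cylinder does not reach this height (z outside [0, 6.5]); the cylinder at (8.5, 4.5): section is a regular 6-gon, circumradius r=3 (area = (6/2)·3.000²·sin(360°/6) = 23.38 mm²); Taking the union: only the r=3 cylinder at (8.5, 4.5) is present, so the union is just that shape — area = 23.38 mm²; the cone at (3, -1) contributes a regular 6-gon of circumradius 8.275 (interpolated between r1=8.5 and r2=8 at t=0.450) (area = (6/2)·8.275²·sin(360°/6) = 177.90 mm²); Merging all regions: the regions partially overlap — summed areas 201.29 mm² minus the doubly-counted overlap 9.48 mm² gives 191.81 mm² — area = 191.81 mm²; (whole slice rotated 40° about Z — lengths, areas and connectivity unchanged). Overall, the cross-section is a single solid region. Net area = 191.81 mm².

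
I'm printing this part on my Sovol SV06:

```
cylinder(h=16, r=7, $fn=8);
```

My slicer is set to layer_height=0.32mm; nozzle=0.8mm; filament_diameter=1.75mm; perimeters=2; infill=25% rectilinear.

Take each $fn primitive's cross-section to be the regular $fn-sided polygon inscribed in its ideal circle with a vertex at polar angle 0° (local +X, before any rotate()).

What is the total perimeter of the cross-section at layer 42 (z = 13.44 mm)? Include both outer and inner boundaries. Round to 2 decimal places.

At z = 13.44 mm: the r=7 cylinder gives a regular 8-gon of circumradius 7 (constant along its height) (perimeter = 2·8·7.000·sin(180°/8) = 42.86 mm). Overall, the cross-section is a single solid region. Total boundary length (outer) = 42.86 mm.

42.86 mm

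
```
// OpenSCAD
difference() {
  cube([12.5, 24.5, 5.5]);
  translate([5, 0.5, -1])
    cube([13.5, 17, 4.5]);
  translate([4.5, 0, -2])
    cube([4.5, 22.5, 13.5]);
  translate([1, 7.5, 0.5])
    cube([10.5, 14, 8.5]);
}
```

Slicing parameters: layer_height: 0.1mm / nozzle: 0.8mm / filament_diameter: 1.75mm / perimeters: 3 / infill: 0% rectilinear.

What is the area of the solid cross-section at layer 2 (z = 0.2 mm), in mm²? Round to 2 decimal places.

At z = 0.2 mm: the 12.5×24.5 cube contributes its full rectangle (area 306.25 mm²); the cube at (5, 0.5) is present — its section is the full 13.5×17 rectangle (area 229.50 mm²); the 4.5×22.5 cube at (4.5, 0) contributes its full rectangle (area 101.25 mm²); the cube at (1, 7.5) is not intersected at this z (z outside [0.5, 9]); Subtracting the remaining from the first: starting from the 12.5×24.5 cube (306.25 mm²), the 13.5×17 cube at (5, 0.5) partially overlaps it — only the 127.50 mm² overlap (of its 229.50 mm²) is removed, clipping the outline; the 4.5×22.5 cube at (4.5, 0) partially overlaps it — only the 33.25 mm² overlap (of its 101.25 mm²) is removed, clipping the outline — area = 145.50 mm². Overall, the cross-section has 2 separate islands. Net area = 145.50 mm².

145.50 mm²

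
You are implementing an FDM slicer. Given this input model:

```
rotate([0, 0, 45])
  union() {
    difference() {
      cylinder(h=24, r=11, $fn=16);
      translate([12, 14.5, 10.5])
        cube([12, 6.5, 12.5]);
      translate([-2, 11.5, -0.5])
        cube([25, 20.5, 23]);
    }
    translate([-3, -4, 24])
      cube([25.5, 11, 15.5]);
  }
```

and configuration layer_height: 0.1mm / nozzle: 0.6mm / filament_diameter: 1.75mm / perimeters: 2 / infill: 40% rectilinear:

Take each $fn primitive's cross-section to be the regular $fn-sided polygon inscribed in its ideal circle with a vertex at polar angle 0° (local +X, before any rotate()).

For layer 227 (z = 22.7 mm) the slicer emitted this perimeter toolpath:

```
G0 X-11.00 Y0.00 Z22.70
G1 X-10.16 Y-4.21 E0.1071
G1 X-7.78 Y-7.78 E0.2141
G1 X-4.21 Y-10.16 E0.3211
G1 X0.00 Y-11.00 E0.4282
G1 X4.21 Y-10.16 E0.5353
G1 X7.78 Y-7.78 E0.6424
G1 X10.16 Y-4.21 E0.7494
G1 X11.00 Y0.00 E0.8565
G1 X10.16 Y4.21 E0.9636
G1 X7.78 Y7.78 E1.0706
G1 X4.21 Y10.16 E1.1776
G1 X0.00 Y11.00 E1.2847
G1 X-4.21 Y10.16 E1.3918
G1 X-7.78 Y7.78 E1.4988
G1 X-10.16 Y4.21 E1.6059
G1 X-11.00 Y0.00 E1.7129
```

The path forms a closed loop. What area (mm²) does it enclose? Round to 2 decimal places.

Apply the shoelace formula to the sequence of (X, Y) vertices; enclosed area = 370.40 mm².

370.40 mm²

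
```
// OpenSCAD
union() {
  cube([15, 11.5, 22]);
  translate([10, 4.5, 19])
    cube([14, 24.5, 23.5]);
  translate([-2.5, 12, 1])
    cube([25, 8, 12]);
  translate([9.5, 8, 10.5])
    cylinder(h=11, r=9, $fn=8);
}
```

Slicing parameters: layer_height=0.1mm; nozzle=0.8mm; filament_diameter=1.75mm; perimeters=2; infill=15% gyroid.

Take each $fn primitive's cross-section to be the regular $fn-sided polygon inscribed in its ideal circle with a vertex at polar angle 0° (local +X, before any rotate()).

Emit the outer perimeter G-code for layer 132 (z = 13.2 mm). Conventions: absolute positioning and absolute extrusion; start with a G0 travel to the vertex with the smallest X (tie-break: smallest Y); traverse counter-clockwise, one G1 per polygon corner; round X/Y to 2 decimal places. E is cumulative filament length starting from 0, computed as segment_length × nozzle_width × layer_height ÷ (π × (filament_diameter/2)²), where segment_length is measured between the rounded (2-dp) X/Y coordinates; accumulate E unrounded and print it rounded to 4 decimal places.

G0 X0.00 Y0.00 Z13.20
G1 X7.09 Y0.00 E0.2358
G1 X9.50 Y-1.00 E0.3226
G1 X11.91 Y0.00 E0.4094
G1 X15.00 Y0.00 E0.5122
G1 X15.00 Y1.28 E0.5547
G1 X15.86 Y1.64 E0.5857
G1 X18.50 Y8.00 E0.8148
G1 X15.86 Y14.36 E1.0438
G1 X9.50 Y17.00 E1.2728
G1 X3.14 Y14.36 E1.5019
G1 X1.95 Y11.50 E1.6049
G1 X0.00 Y11.50 E1.6698
G1 X0.00 Y0.00 E2.0523

At z = 13.2 mm: the 15×11.5 cube contributes its full rectangle; the cube at (10, 4.5) is not intersected at this z (z outside [19, 42.5]); the cube at (-2.5, 12) is not intersected at this z (z outside [1, 13]); the cylinder at (9.5, 8): section is a regular 8-gon, circumradius r=9; Merging all regions: the regions partially overlap (shared area 146.31 mm²), so overlapping operands fuse into one piece — 1 connected region. The outline is a single polygon with 13 vertices. Extrusion per mm of travel: 0.8 × 0.1 / (π × 0.875²) = 0.033260. Accumulating E over each segment gives final E = 2.0523.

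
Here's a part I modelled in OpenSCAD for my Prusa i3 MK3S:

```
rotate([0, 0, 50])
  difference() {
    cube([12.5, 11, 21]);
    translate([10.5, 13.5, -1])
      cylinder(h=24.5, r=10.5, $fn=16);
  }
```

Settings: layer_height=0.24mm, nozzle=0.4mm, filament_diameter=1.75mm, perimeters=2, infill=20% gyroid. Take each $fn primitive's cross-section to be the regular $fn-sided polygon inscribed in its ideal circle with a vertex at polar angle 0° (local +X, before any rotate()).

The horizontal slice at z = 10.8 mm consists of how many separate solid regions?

At z = 10.8 mm: the cube is present — its section is the full 12.5×11 rectangle; the r=10.5 cylinder at (10.5, 13.5) gives a regular 16-gon of circumradius 10.5 (constant along its height); Taking the first minus the rest: starting from the 12.5×11 cube, the r=10.5 cylinder at (10.5, 13.5) partially overlaps it — only the 74.36 mm² overlap (of its 337.53 mm²) is removed, clipping the outline — 1 connected region; (whole slice rotated 50° about Z — lengths, areas and connectivity unchanged). The result has 1 disconnected region.

1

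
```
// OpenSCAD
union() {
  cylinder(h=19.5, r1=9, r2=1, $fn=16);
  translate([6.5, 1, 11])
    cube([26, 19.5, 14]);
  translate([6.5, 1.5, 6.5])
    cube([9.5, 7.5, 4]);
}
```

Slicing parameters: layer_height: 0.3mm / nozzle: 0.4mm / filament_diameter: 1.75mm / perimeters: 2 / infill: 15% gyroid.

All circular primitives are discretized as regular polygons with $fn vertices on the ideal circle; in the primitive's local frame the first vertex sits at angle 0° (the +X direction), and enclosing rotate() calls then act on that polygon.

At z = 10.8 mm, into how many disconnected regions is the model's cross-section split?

1

At z = 10.8 mm: the cone: at t=0.554 of its height the radius interpolates to r₁+(r₂−r₁)t = 4.569, giving a regular 16-gon of that circumradius; the cube at (6.5, 1) is absent (z outside [11, 25]); the cube at (6.5, 1.5) does not reach this height (z outside [6.5, 10.5]); Combining (union): only the cone is present, so the union is just that shape — 1 connected region. The result has 1 disconnected region.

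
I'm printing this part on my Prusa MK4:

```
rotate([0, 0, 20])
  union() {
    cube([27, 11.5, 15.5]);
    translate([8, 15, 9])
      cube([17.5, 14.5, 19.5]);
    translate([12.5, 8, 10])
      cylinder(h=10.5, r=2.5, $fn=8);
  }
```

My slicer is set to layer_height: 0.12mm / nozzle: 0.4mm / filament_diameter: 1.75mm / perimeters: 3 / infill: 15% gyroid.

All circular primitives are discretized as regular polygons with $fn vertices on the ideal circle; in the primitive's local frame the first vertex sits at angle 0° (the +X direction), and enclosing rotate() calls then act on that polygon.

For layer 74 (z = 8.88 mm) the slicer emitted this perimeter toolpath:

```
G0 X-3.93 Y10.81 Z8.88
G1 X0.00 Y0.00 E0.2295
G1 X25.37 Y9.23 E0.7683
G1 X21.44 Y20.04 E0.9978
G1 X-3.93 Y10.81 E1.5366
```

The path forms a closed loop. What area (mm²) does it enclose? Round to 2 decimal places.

Apply the shoelace formula to the sequence of (X, Y) vertices; enclosed area = 310.52 mm².

310.52 mm²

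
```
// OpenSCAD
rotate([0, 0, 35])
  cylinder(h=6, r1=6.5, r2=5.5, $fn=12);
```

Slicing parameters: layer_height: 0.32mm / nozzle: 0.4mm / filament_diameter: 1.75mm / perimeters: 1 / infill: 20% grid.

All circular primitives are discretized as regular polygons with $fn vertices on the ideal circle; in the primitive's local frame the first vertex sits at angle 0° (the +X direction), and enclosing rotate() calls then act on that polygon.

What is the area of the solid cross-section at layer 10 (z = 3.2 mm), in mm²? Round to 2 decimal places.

At z = 3.2 mm: the cone (r1=6.5→r2=5.5) has section circumradius 5.967 here — a regular 12-gon (area = (12/2)·5.967²·sin(360°/12) = 106.80 mm²); (rotated 35° about Z; rotation is an isometry so areas/perimeters/island counts are preserved). Overall, the cross-section is a single solid region. Net area = 106.80 mm².

106.80 mm²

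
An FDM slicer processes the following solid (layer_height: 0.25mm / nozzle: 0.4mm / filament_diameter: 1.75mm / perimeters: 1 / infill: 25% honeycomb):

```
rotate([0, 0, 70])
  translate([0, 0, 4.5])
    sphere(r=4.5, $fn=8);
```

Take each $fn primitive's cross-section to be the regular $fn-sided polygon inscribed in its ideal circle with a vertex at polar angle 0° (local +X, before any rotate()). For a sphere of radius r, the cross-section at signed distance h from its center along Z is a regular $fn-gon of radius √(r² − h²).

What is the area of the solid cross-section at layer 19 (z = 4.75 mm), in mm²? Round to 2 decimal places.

57.10 mm²

At z = 4.75 mm: the r=4.5 sphere slices to a regular 8-gon of circumradius 4.493 (√(r²−h²) with h=0.25 from center) (area = (8/2)·4.493²·sin(360°/8) = 57.10 mm²); (whole slice rotated 70° about Z — lengths, areas and connectivity unchanged). Overall, the cross-section is a single solid region. Net area = 57.10 mm².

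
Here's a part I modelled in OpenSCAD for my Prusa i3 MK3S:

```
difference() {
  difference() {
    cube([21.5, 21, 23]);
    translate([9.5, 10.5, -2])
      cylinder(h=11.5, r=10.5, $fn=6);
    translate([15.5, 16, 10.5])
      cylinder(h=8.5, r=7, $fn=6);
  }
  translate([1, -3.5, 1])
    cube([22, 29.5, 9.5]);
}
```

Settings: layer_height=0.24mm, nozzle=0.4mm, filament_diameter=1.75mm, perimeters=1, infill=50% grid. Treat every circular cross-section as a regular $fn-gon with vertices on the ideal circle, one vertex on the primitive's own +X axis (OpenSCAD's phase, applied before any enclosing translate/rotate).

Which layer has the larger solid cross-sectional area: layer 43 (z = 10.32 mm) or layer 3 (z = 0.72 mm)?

Layer 43 (z = 10.32): the 21.5×21 cube contributes its full rectangle (area 451.50 mm²); the cylinder at (9.5, 10.5) does not reach this height (z outside [-2, 9.5]); the cylinder at (15.5, 16) is absent (z outside [10.5, 19]); After the difference (first − rest): none of the subtracted shapes is present at this height, so the 21.5×21 cube is unchanged — area = 451.50 mm²; the cube at (1, -3.5) (footprint 22×29.5) is included at this height (area 649.00 mm²); After the difference (first − rest): starting from the result so far (451.50 mm²), the 22×29.5 cube at (1, -3.5) partially overlaps it — only the 430.50 mm² overlap (of its 649.00 mm²) is removed, clipping the outline — area = 21.00 mm². So its area = 21.00 mm². Layer 3 (z = 0.72): the 21.5×21 cube contributes its full rectangle (area 451.50 mm²); the r=10.5 cylinder at (9.5, 10.5) contributes a regular 6-gon of circumradius 10.5 (area = (6/2)·10.500²·sin(360°/6) = 286.44 mm²); the cylinder at (15.5, 16) is absent (z outside [10.5, 19]); Subtracting the remaining from the first: starting from the 21.5×21 cube (451.50 mm²), the r=10.5 cylinder at (9.5, 10.5) partially overlaps it — only the 284.71 mm² overlap (of its 286.44 mm²) is removed, clipping the outline — area = 166.79 mm²; the cube at (1, -3.5) does not reach this height (z outside [1, 10.5]); Taking the first minus the rest: none of the subtracted shapes is present at this height, so the result so far is unchanged — area = 166.79 mm². So its area = 166.79 mm². Layer 3 is larger (166.79 vs 21.00 mm²).

layer 3 (z = 0.72 mm)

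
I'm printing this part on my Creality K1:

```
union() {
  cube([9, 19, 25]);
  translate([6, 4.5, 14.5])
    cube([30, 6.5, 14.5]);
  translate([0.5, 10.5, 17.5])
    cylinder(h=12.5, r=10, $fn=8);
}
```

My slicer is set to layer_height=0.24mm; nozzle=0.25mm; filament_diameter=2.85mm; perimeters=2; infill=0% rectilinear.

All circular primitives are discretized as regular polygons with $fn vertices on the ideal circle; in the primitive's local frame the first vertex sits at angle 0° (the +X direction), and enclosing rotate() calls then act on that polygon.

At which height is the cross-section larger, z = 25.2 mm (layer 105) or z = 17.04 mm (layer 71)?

Layer 105 (z = 25.2): the cube does not reach this height (z outside [0, 25]); the cube at (6, 4.5) (footprint 30×6.5) is included at this height (area 195.00 mm²); the cylinder at (0.5, 10.5): section is a regular 8-gon, circumradius r=10 (area = (8/2)·10.000²·sin(360°/8) = 282.84 mm²); Taking the union: the regions partially overlap — summed areas 477.84 mm² minus the doubly-counted overlap 21.74 mm² gives 456.10 mm² — area = 456.10 mm². So its area = 456.10 mm². Layer 71 (z = 17.04): the cube is present — its section is the full 9×19 rectangle (area 171.00 mm²); the cube at (6, 4.5) (footprint 30×6.5) is included at this height (area 195.00 mm²); the cylinder at (0.5, 10.5) does not reach this height (z outside [17.5, 30]); Combining (union): the regions partially overlap — summed areas 366.00 mm² minus the doubly-counted overlap 19.50 mm² gives 346.50 mm² — area = 346.50 mm². So its area = 346.50 mm². Layer 105 is larger (456.10 vs 346.50 mm²).

layer 105 (z = 25.2 mm)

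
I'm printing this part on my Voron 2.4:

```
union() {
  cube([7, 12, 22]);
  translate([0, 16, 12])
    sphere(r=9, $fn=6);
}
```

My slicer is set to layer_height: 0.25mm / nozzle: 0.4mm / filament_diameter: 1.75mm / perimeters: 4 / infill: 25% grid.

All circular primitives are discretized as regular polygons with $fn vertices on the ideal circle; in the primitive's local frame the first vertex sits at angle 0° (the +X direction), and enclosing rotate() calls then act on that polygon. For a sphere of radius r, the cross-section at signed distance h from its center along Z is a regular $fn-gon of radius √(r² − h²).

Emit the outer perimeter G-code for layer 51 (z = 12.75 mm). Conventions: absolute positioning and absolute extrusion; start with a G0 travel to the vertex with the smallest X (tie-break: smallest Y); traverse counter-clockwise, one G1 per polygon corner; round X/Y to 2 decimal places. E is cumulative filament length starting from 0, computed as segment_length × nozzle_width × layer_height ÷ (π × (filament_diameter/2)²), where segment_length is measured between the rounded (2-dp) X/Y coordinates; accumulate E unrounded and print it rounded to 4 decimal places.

G0 X-8.97 Y16.00 Z12.75
G1 X-4.48 Y8.23 E0.3731
G1 X0.00 Y8.23 E0.5594
G1 X0.00 Y0.00 E0.9015
G1 X7.00 Y0.00 E1.1925
G1 X7.00 Y12.00 E1.6914
G1 X6.66 Y12.00 E1.7056
G1 X8.97 Y16.00 E1.8976
G1 X4.48 Y23.77 E2.2707
G1 X-4.48 Y23.77 E2.6432
G1 X-8.97 Y16.00 E3.0163

At z = 12.75 mm: the cube is present — its section is the full 7×12 rectangle; the r=9 sphere at (0, 16) slices to a regular 6-gon of circumradius 8.969 (√(r²−h²) with h=0.75 from center); Taking the union: the regions partially overlap (shared area 20.99 mm²), so overlapping operands fuse into one piece — 1 connected region. The outline is a single polygon with 10 vertices. Extrusion per mm of travel: 0.4 × 0.25 / (π × 0.875²) = 0.041575. Accumulating E over each segment gives final E = 3.0163.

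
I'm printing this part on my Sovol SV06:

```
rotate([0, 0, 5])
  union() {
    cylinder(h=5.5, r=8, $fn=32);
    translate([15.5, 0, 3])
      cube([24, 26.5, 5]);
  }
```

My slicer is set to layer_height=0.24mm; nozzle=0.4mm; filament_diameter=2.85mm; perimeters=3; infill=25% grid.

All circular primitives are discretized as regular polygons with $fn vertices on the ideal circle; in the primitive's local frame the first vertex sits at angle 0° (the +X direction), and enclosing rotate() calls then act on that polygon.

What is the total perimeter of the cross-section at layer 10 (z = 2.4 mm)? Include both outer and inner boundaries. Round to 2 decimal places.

50.18 mm

At z = 2.4 mm: the r=8 cylinder contributes a regular 32-gon of circumradius 8 (perimeter = 2·32·8.000·sin(180°/32) = 50.18 mm); the cube at (15.5, 0) is absent (z outside [3, 8]); Merging all regions: only the r=8 cylinder is present, so the union is just that shape — boundary = 50.18 mm; (rotated 5° about Z; rotation is an isometry so areas/perimeters/island counts are preserved). Overall, the cross-section is a single solid region. Total boundary length (outer) = 50.18 mm.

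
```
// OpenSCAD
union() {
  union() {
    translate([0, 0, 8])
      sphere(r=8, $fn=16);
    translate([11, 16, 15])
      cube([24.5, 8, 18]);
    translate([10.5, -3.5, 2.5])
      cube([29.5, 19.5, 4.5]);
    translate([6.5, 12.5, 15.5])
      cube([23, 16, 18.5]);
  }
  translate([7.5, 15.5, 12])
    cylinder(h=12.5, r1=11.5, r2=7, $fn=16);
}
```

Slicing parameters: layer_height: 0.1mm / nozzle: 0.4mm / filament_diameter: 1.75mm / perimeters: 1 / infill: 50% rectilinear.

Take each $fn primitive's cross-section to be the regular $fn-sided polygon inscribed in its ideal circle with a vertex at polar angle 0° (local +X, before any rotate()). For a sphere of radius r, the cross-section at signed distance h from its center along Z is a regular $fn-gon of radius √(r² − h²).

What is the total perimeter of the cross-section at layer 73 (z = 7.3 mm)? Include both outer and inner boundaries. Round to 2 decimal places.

49.75 mm

At z = 7.3 mm: the r=8 sphere contributes a regular 16-gon of circumradius √(8²−0.7²) = 7.969 (perimeter = 2·16·7.969·sin(180°/16) = 49.75 mm); the cube at (11, 16) is not intersected at this z (z outside [15, 33]); the cube at (10.5, -3.5) is absent (z outside [2.5, 7]); the cube at (6.5, 12.5) is absent (z outside [15.5, 34]); Taking the union: only the r=8 sphere is present, so the union is just that shape — boundary = 49.75 mm; the cone at (7.5, 15.5) is absent (z outside [12, 24.5]); Taking the union: only the result so far is present, so the union is just that shape — boundary = 49.75 mm. Overall, the cross-section is a single solid region. Total boundary length (outer) = 49.75 mm.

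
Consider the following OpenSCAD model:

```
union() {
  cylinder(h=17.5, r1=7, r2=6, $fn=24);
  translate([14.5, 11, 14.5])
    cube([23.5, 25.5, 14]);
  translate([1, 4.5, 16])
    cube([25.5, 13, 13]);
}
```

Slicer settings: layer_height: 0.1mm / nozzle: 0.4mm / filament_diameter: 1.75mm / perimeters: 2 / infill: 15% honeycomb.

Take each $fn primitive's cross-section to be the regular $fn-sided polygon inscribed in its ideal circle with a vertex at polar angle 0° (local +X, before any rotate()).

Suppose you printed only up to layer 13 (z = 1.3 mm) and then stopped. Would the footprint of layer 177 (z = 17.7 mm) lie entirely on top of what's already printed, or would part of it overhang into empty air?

part overhangs

Compare the two slices. At z = 1.3: the cone: at t=0.074 of its height the radius interpolates to r₁+(r₂−r₁)t = 6.926, giving a regular 24-gon of that circumradius (area = (24/2)·6.926²·sin(360°/24) = 148.97 mm²); the cube at (14.5, 11) does not reach this height (z outside [14.5, 28.5]); the cube at (1, 4.5) is not intersected at this z (z outside [16, 29]); Merging all regions: only the cone is present, so the union is just that shape — area = 148.97 mm². At z = 17.7: the cone is absent (z outside [0, 17.5]); the cube at (14.5, 11) (footprint 23.5×25.5) is included at this height (area 599.25 mm²); the cube at (1, 4.5) is present — its section is the full 25.5×13 rectangle (area 331.50 mm²); Merging all regions: the regions partially overlap — summed areas 930.75 mm² minus the doubly-counted overlap 78.00 mm² gives 852.75 mm² — area = 852.75 mm². Checking containment: at z = 17.7 the cross-section extends beyond the z = 1.3 cross-section by about 846.47 mm².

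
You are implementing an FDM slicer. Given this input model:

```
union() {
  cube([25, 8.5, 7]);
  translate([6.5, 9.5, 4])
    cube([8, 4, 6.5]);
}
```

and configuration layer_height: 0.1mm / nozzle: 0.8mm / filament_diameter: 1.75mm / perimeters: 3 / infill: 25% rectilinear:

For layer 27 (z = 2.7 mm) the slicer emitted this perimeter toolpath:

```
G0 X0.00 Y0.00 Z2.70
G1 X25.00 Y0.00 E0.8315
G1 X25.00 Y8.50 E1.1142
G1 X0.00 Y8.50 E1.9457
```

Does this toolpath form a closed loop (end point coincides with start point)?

Start point (G0): (0.00, 0.00). End point (last G1): the path does not return to the start — open.

no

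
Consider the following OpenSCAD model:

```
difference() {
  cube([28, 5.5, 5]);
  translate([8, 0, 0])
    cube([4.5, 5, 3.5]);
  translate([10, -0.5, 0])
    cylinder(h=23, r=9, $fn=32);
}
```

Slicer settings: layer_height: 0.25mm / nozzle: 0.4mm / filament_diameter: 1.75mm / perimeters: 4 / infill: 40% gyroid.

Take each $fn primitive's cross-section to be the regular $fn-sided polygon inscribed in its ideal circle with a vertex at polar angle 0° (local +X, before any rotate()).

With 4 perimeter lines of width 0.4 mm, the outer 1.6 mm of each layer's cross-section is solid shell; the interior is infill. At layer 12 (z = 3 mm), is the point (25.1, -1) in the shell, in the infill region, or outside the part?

outside

At z = 3 mm: the 28×5.5 cube contributes its full rectangle; the cube at (8, 0) is present — its section is the full 4.5×5 rectangle; the cylinder at (10, -0.5): section is a regular 32-gon, circumradius r=9; Subtracting the remaining from the first: starting from the 28×5.5 cube, the 4.5×5 cube at (8, 0) lies inside it touching the edge (removes its full 22.50 mm²); the r=9 cylinder at (10, -0.5) partially overlaps it — only the 67.49 mm² overlap (of its 252.84 mm²) is removed, clipping the outline — 2 connected regions. Overall, the cross-section has 2 separate islands. The nearest boundary edge runs (28.00, 0.00)→(18.95, 0.00); distance from the point to it = 1.00 mm. The point is not inside any of the regions above, so it lies outside the cross-section (1.00 mm from the nearest boundary).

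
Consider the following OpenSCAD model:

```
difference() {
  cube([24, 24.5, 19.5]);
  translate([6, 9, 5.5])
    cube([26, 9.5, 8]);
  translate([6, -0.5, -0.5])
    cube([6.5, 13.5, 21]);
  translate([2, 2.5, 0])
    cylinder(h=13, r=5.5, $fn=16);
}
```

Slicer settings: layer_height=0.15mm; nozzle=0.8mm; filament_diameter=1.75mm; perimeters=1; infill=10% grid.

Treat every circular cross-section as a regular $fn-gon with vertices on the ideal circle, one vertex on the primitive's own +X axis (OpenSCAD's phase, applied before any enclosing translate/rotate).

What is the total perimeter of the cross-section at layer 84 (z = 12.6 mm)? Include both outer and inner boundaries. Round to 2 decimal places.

At z = 12.6 mm: the cube (footprint 24×24.5) is included at this height (perimeter 97.00 mm); the cube at (6, 9) is present — its section is the full 26×9.5 rectangle (perimeter 71.00 mm); the cube at (6, -0.5) is present — its section is the full 6.5×13.5 rectangle (perimeter 40.00 mm); the r=5.5 cylinder at (2, 2.5) contributes a regular 16-gon of circumradius 5.5 (perimeter = 2·16·5.500·sin(180°/16) = 34.34 mm); Taking the first minus the rest: starting from the 24×24.5 cube, the 26×9.5 cube at (6, 9) partially overlaps it — only the 171.00 mm² overlap (of its 247.00 mm²) is removed, clipping the outline; the 6.5×13.5 cube at (6, -0.5) partially overlaps it — only the 58.50 mm² overlap (of its 87.75 mm²) is removed, clipping the outline; the r=5.5 cylinder at (2, 2.5) partially overlaps it — only the 45.16 mm² overlap (of its 92.61 mm²) is removed, clipping the outline — boundary = 124.71 mm. Overall, the cross-section has 2 separate islands. Total boundary length (outer) = 124.71 mm.

124.71 mm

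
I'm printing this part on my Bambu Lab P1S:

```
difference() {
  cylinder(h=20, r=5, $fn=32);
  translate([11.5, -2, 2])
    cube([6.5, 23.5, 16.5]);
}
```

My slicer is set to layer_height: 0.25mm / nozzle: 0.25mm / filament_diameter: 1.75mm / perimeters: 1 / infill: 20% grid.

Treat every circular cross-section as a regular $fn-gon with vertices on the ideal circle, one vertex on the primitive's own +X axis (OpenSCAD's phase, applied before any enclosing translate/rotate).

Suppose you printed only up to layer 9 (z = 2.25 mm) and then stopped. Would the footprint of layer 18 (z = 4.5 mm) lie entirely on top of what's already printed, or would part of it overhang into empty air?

Compare the two slices. At z = 2.25: the r=5 cylinder contributes a regular 32-gon of circumradius 5 (area = (32/2)·5.000²·sin(360°/32) = 78.04 mm²); the 6.5×23.5 cube at (11.5, -2) contributes its full rectangle (area 152.75 mm²); After the difference (first − rest): starting from the r=5 cylinder (78.04 mm²), the 6.5×23.5 cube at (11.5, -2) misses the remaining region (no effect) — area = 78.04 mm². At z = 4.5: the r=5 cylinder contributes a regular 32-gon of circumradius 5 (area = (32/2)·5.000²·sin(360°/32) = 78.04 mm²); the cube at (11.5, -2) (footprint 6.5×23.5) is included at this height (area 152.75 mm²); Subtracting the remaining from the first: starting from the r=5 cylinder (78.04 mm²), the 6.5×23.5 cube at (11.5, -2) misses the remaining region (no effect) — area = 78.04 mm². Checking containment: the cross-section at z = 4.5 is a subset of the cross-section at z = 2.25.

entirely on top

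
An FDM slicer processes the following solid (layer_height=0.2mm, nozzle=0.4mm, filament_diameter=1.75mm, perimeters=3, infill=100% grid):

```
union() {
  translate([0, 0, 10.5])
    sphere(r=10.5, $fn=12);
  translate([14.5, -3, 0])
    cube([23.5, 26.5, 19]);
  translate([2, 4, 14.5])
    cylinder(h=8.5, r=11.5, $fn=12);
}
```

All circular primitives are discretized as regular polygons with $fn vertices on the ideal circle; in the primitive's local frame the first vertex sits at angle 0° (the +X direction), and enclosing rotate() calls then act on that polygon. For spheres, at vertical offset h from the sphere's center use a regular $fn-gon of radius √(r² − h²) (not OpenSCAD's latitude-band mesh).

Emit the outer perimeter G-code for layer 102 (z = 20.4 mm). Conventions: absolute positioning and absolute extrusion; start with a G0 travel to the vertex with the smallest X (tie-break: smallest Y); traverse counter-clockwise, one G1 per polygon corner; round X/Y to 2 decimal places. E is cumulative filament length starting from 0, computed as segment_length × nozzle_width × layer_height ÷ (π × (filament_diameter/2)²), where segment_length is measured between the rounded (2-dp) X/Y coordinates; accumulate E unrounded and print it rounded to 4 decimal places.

At z = 20.4 mm: the sphere: section is a regular 12-gon, circumradius = √(r²−h²) = √(10.5²−9.9²) = 3.499; the cube at (14.5, -3) is not intersected at this z (z outside [0, 19]); the cylinder at (2, 4): section is a regular 12-gon, circumradius r=11.5; Combining (union): the r=10.5 sphere lies entirely inside the r=11.5 cylinder at (2, 4), so the union is just the r=11.5 cylinder at (2, 4) — 1 connected region. The outline is a single polygon with 12 vertices. Extrusion per mm of travel: 0.4 × 0.2 / (π × 0.875²) = 0.033260. Accumulating E over each segment gives final E = 2.3760.

G0 X-9.50 Y4.00 Z20.40
G1 X-7.96 Y-1.75 E0.1980
G1 X-3.75 Y-5.96 E0.3960
G1 X2.00 Y-7.50 E0.5940
G1 X7.75 Y-5.96 E0.7920
G1 X11.96 Y-1.75 E0.9900
G1 X13.50 Y4.00 E1.1880
G1 X11.96 Y9.75 E1.3860
G1 X7.75 Y13.96 E1.5840
G1 X2.00 Y15.50 E1.7820
G1 X-3.75 Y13.96 E1.9800
G1 X-7.96 Y9.75 E2.1780
G1 X-9.50 Y4.00 E2.3760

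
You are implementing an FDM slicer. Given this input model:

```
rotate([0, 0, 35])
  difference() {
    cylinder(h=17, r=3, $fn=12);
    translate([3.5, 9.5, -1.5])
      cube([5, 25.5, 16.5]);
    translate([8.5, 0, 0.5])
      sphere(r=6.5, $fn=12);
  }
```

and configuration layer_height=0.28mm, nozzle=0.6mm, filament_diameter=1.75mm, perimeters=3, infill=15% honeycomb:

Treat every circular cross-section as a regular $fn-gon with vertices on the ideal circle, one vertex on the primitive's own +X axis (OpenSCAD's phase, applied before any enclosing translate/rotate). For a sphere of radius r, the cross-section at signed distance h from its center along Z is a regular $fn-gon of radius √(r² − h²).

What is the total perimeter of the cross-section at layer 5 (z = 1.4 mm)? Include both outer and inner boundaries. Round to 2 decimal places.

At z = 1.4 mm: the r=3 cylinder gives a regular 12-gon of circumradius 3 (constant along its height) (perimeter = 2·12·3.000·sin(180°/12) = 18.63 mm); the cube at (3.5, 9.5) is present — its section is the full 5×25.5 rectangle (perimeter 61.00 mm); the r=6.5 sphere at (8.5, 0) slices to a regular 12-gon of circumradius 6.437 (√(r²−h²) with h=0.9 from center) (perimeter = 2·12·6.437·sin(180°/12) = 39.99 mm); After the difference (first − rest): starting from the r=3 cylinder, the 5×25.5 cube at (3.5, 9.5) misses the remaining region (no effect); the r=6.5 sphere at (8.5, 0) partially overlaps it — only the 1.62 mm² overlap (of its 124.32 mm²) is removed, clipping the outline — boundary = 18.56 mm; (rotated 35° about Z; rotation is an isometry so areas/perimeters/island counts are preserved). Overall, the cross-section is a single solid region. Total boundary length (outer) = 18.56 mm.

18.56 mm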